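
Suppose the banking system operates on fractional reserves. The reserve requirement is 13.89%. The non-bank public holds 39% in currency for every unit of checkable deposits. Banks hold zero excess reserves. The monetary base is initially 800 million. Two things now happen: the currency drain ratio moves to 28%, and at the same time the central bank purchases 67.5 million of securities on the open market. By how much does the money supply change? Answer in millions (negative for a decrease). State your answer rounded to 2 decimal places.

548.28 million

Before: m₁ = (1 + 0.39) / (0.1389 + 0.39) ≈ 2.628096, MB₁ = 800, so M₁ = 2.628096 × 800 = 2102.4768 million.
After: m₂ = (1 + 0.28) / (0.1389 + 0.28) ≈ 3.055622, MB₂ = 800 + 67.5 = 867.5, so M₂ = 3.055622 × 867.5 ≈ 2650.7521 million.
ΔM = M₂ − M₁ = 2650.7521 − 2102.4768 = 548.2753 million.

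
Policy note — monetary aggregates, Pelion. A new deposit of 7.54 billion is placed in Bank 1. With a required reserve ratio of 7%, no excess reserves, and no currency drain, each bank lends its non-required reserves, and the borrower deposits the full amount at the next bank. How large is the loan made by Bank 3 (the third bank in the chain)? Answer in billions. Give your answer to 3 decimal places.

Each bank lends a fraction (1 − rr) = 0.9300 of the deposit it receives, so Bank 3 receives 7.54·0.9300^2 and lends 7.54·0.9300^3 ≈ 6.0649 billion.

6.065 billion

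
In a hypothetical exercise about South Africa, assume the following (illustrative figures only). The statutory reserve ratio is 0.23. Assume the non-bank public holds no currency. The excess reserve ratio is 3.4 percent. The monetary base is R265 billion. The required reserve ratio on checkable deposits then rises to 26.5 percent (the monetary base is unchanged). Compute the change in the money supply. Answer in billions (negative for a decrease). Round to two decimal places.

Initially m₁ = 1 / (0.23 + 0.034) ≈ 3.787879, so M₁ = 3.787879 × 265 ≈ 1003.7879 billion.
After the change m₂ = 1 / (0.265 + 0.034) ≈ 3.344482, so M₂ = 3.344482 × 265 ≈ 886.2877 billion.
ΔM = M₂ − M₁ = 886.2877 − 1003.7879 = -117.5002 billion.

-117.50 billion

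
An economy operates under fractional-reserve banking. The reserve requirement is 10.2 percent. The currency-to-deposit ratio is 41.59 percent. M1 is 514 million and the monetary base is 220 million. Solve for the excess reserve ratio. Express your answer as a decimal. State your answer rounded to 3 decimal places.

Using m = M/MB = 514/220 ≈ 2.336364. Since m = (1 + c)/(c + rr + e), the denominator satisfies c + rr + e = (1 + c)/m = (1 + 0.4159) / 2.336364 ≈ 0.606027.
With c = 0.4159 and rr = 0.102, the excess reserve ratio is 0.606027 − 0.4159 − 0.102 = 0.088127.

0.088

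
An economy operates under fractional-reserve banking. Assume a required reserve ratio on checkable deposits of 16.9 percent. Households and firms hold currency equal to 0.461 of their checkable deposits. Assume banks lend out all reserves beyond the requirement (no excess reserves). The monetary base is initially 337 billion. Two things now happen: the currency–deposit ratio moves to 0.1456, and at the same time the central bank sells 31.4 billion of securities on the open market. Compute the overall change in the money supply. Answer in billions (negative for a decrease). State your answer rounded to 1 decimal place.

Before: m₁ = (1 + 0.461) / (0.169 + 0.461) ≈ 2.31905, MB₁ = 337, so M₁ = 2.31905 × 337 ≈ 781.5198 billion.
After: m₂ = (1 + 0.1456) / (0.169 + 0.1456) ≈ 3.64145, MB₂ = 337 − 31.4 = 305.6, so M₂ = 3.64145 × 305.6 ≈ 1112.8271 billion.
ΔM = M₂ − M₁ = 1112.8271 − 781.5198 = 331.3073 billion.

331.3 billion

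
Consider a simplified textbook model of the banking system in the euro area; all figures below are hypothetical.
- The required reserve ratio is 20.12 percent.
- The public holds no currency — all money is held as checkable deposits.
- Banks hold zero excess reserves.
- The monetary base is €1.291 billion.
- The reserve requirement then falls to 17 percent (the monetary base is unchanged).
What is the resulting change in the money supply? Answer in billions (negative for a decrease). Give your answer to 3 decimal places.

€1.178 billion

Initially m₁ = 1 / (0.2012) ≈ 4.97018, so M₁ = 4.97018 × 1.291 ≈ 6.4165 billion.
After the change m₂ = 1 / (0.17) ≈ 5.88235, so M₂ = 5.88235 × 1.291 ≈ 7.5941 billion.
ΔM = M₂ − M₁ = 7.5941 − 6.4165 = 1.1776 billion.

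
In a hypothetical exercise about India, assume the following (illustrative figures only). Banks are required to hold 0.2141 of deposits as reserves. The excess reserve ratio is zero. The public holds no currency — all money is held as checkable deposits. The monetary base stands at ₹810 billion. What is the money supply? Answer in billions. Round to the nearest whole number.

With no currency drain or excess reserves, the money multiplier is m = 1/rr = 1/0.2141 ≈ 4.6707.
Money supply M = m × MB = 4.6707 × 810 = 3783.267 billion.

₹3783 billion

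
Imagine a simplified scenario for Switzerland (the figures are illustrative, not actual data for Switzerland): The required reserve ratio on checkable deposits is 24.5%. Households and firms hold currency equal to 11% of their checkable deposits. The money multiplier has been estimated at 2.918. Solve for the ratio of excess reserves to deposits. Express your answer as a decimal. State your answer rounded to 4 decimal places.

0.0254

Using m = 2.918. Since m = (1 + c)/(c + rr + e), the denominator satisfies c + rr + e = (1 + c)/m = (1 + 0.11) / 2.918 ≈ 0.380398.
With c = 0.11 and rr = 0.245, the ratio of excess reserves to deposits is 0.380398 − 0.11 − 0.245 = 0.025398.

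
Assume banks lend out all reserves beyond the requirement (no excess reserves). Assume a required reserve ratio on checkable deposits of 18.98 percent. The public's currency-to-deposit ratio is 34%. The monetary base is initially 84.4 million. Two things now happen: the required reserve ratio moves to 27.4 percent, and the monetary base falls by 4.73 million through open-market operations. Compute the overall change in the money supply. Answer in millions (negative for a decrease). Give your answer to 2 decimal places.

Before: m₁ = (1 + 0.34) / (0.1898 + 0.34) ≈ 2.52926, MB₁ = 84.4, so M₁ = 2.52926 × 84.4 ≈ 213.4695 million.
After: m₂ = (1 + 0.34) / (0.274 + 0.34) ≈ 2.18241, MB₂ = 84.4 − 4.73 = 79.67, so M₂ = 2.18241 × 79.67 ≈ 173.8726 million.
ΔM = M₂ − M₁ = 173.8726 − 213.4695 = -39.5969 million.

-39.60 million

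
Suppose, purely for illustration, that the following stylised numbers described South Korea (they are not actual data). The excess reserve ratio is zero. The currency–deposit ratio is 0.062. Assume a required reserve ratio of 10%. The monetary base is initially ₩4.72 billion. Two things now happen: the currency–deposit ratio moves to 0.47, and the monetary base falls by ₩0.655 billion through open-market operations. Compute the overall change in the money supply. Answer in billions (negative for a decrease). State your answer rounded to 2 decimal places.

-20.46 billion

Before: m₁ = (1 + 0.062) / (0.1 + 0.062) ≈ 6.5556, MB₁ = 4.72, so M₁ = 6.5556 × 4.72 ≈ 30.9424 billion.
After: m₂ = (1 + 0.47) / (0.1 + 0.47) ≈ 2.5789, MB₂ = 4.72 − 0.655 = 4.065, so M₂ = 2.5789 × 4.065 ≈ 10.4832 billion.
ΔM = M₂ − M₁ = 10.4832 − 30.9424 = -20.4592 billion.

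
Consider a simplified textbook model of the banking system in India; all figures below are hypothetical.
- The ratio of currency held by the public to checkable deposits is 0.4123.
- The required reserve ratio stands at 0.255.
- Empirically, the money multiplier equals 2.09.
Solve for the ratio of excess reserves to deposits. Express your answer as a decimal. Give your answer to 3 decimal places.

0.008

Using m = 2.09. Since m = (1 + c)/(c + rr + e), the denominator satisfies c + rr + e = (1 + c)/m = (1 + 0.4123) / 2.09 ≈ 0.675742.
With c = 0.4123 and rr = 0.255, the ratio of excess reserves to deposits is 0.675742 − 0.4123 − 0.255 = 0.008442.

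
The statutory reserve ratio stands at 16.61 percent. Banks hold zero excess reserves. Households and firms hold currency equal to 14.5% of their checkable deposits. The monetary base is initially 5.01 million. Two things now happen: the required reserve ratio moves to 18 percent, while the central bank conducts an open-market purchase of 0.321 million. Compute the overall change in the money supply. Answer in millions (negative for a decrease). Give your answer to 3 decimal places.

Before: m₁ = (1 + 0.145) / (0.1661 + 0.145) ≈ 3.68049, MB₁ = 5.01, so M₁ = 3.68049 × 5.01 ≈ 18.4393 million.
After: m₂ = (1 + 0.145) / (0.18 + 0.145) ≈ 3.52308, MB₂ = 5.01 + 0.321 = 5.331, so M₂ = 3.52308 × 5.331 ≈ 18.7815 million.
ΔM = M₂ − M₁ = 18.7815 − 18.4393 = 0.3422 million.

0.342 million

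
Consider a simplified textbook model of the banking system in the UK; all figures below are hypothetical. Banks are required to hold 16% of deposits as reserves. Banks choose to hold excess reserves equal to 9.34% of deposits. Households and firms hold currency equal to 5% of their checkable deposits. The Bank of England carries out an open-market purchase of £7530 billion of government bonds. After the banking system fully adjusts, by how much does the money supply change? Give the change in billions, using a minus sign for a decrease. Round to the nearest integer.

The money multiplier is m = (1 + c) / (rr + e + c) = (1 + 0.05) / (0.16 + 0.0934 + 0.05) ≈ 3.46078.
The purchase adds 7530 billion of base, so ΔM = m × ΔMB = 3.46078 × (+7530) = 26059.6734 billion.

£26060 billion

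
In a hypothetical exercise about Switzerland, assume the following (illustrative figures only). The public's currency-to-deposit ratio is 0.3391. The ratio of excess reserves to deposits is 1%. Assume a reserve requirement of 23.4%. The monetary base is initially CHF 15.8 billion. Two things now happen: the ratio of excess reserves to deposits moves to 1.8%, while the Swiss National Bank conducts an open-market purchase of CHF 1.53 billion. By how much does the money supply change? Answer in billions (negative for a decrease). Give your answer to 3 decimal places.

Before: m₁ = (1 + 0.3391) / (0.234 + 0.01 + 0.3391) ≈ 2.296519, MB₁ = 15.8, so M₁ = 2.296519 × 15.8 ≈ 36.285 billion.
After: m₂ = (1 + 0.3391) / (0.234 + 0.018 + 0.3391) ≈ 2.265437, MB₂ = 15.8 + 1.53 = 17.33, so M₂ = 2.265437 × 17.33 ≈ 39.26 billion.
ΔM = M₂ − M₁ = 39.26 − 36.285 = 2.975 billion.

CHF 2.975 billion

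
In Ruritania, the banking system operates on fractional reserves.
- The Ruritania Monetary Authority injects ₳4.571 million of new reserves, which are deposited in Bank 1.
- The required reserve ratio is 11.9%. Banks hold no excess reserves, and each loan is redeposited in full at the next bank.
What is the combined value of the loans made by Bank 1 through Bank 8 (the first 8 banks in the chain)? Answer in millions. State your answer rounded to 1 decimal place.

Bank i lends (1 − rr)^i of the original deposit: Bank 1 lends 4.571·0.8810 ≈ 4.0271, Bank 2 lends 4.571·0.8810² ≈ 3.5478, and so on.
Summing a geometric series: total = 4.571·[0.8810·(1 − 0.8810^8) / (1 − 0.8810)] ≈ 21.5594 million.

₳21.6 million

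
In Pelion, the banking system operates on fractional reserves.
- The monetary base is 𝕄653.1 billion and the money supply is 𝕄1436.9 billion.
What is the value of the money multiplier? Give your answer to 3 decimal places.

The money multiplier is m = M / MB = 1436.9 / 653.1 ≈ 2.20012.

2.200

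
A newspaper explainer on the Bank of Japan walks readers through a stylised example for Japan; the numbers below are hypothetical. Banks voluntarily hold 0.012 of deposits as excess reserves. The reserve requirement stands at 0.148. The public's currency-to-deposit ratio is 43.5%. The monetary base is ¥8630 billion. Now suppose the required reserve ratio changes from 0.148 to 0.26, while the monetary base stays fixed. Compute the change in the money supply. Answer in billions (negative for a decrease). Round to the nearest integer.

-3297 billion

Initially m₁ = (1 + 0.435) / (0.148 + 0.012 + 0.435) ≈ 2.41176, so M₁ = 2.41176 × 8630 = 20813.4888 billion.
After the change m₂ = (1 + 0.435) / (0.26 + 0.012 + 0.435) ≈ 2.02970, so M₂ = 2.02970 × 8630 = 17516.311 billion.
ΔM = M₂ − M₁ = 17516.311 − 20813.4888 = -3297.1778 billion.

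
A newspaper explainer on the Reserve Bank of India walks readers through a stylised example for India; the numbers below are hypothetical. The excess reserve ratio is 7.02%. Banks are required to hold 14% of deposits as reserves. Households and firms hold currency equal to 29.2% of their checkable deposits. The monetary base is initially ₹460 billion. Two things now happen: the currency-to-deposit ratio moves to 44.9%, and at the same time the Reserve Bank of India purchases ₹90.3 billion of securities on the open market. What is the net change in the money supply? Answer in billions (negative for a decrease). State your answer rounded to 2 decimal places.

Before: m₁ = (1 + 0.292) / (0.14 + 0.0702 + 0.292) ≈ 2.572680, MB₁ = 460, so M₁ = 2.572680 × 460 = 1183.4328 billion.
After: m₂ = (1 + 0.449) / (0.14 + 0.0702 + 0.449) ≈ 2.198119, MB₂ = 460 + 90.3 = 550.3, so M₂ = 2.198119 × 550.3 ≈ 1209.6249 billion.
ΔM = M₂ − M₁ = 1209.6249 − 1183.4328 = 26.1921 billion.

₹26.19 billion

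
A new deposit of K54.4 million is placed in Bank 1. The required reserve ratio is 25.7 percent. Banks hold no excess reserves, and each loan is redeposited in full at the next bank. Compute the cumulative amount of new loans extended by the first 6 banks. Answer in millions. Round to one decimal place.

Bank i lends (1 − rr)^i of the original deposit: Bank 1 lends 54.4·0.7430 = 40.4192, Bank 2 lends 54.4·0.7430² ≈ 30.0315, and so on.
Summing a geometric series: total = 54.4·[0.7430·(1 − 0.7430^6) / (1 − 0.7430)] ≈ 130.8133 million.

K130.8 million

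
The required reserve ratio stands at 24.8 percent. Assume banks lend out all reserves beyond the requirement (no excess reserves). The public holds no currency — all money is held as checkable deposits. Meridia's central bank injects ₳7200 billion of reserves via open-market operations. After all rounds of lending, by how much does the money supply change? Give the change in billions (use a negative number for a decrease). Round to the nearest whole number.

₳29032 billion

The simple money multiplier is m = 1/rr = 1/0.248 ≈ 4.03226.
An open-market purchase increases the monetary base by 7200 billion, so ΔM = m × ΔMB = 4.03226 × 7200 = 29032.272 billion.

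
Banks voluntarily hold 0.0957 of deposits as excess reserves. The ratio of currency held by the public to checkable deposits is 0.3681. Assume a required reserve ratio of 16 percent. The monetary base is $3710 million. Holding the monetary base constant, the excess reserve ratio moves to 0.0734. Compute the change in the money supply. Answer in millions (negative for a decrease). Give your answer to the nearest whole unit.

Initially m₁ = (1 + 0.3681) / (0.16 + 0.0957 + 0.3681) ≈ 2.19317, so M₁ = 2.19317 × 3710 = 8136.6607 million.
After the change m₂ = (1 + 0.3681) / (0.16 + 0.0734 + 0.3681) ≈ 2.27448, so M₂ = 2.27448 × 3710 = 8438.3208 million.
ΔM = M₂ − M₁ = 8438.3208 − 8136.6607 = 301.6601 million.

$302 million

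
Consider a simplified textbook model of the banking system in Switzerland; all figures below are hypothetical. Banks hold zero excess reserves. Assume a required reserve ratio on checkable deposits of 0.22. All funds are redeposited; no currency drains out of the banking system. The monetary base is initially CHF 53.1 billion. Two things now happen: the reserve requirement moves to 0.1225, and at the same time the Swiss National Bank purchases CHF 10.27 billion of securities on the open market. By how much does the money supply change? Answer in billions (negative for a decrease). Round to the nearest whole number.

Before: m₁ = 1 / (0.22) ≈ 4.5455, MB₁ = 53.1, so M₁ = 4.5455 × 53.1 ≈ 241.3661 billion.
After: m₂ = 1 / (0.1225) ≈ 8.1633, MB₂ = 53.1 + 10.27 = 63.37, so M₂ = 8.1633 × 63.37 ≈ 517.3083 billion.
ΔM = M₂ − M₁ = 517.3083 − 241.3661 = 275.9422 billion.

CHF 276 billion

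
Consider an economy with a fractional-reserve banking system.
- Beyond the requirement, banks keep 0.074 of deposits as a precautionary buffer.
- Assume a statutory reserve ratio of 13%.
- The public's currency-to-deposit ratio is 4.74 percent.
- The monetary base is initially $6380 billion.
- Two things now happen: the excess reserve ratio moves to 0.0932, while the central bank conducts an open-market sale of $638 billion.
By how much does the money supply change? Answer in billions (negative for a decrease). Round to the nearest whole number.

Before: m₁ = (1 + 0.0474) / (0.13 + 0.074 + 0.0474) ≈ 4.16627, MB₁ = 6380, so M₁ = 4.16627 × 6380 = 26580.8026 billion.
After: m₂ = (1 + 0.0474) / (0.13 + 0.0932 + 0.0474) ≈ 3.87066, MB₂ = 6380 − 638 = 5742, so M₂ = 3.87066 × 5742 ≈ 22225.3297 billion.
ΔM = M₂ − M₁ = 22225.3297 − 26580.8026 = -4355.4729 billion.

-4355 billion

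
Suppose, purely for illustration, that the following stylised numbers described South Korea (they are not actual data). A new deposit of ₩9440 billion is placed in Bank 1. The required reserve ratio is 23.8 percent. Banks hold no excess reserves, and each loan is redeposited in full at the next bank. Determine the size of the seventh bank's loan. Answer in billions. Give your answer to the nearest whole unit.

₩1408 billion

Each bank lends a fraction (1 − rr) = 0.7620 of the deposit it receives, so Bank 7 receives 9440·0.7620^6 and lends 9440·0.7620^7 ≈ 1408.1755 billion.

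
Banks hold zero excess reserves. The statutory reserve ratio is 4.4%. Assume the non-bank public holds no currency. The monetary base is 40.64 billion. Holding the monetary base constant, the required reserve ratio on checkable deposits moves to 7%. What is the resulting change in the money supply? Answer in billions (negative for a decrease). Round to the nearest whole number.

Initially m₁ = 1 / (0.044) ≈ 22.7273, so M₁ = 22.7273 × 40.64 ≈ 923.6375 billion.
After the change m₂ = 1 / (0.07) ≈ 14.2857, so M₂ = 14.2857 × 40.64 ≈ 580.5708 billion.
ΔM = M₂ − M₁ = 580.5708 − 923.6375 = -343.0667 billion.

-343 billion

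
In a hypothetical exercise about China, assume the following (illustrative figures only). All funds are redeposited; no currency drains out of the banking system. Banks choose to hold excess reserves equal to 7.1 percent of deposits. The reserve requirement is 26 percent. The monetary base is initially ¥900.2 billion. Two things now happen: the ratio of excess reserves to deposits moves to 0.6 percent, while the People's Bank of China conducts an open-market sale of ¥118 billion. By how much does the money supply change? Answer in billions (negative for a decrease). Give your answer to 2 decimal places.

Before: m₁ = 1 / (0.26 + 0.071) ≈ 3.021148, MB₁ = 900.2, so M₁ = 3.021148 × 900.2 ≈ 2719.6374 billion.
After: m₂ = 1 / (0.26 + 0.006) ≈ 3.759398, MB₂ = 900.2 − 118 = 782.2, so M₂ = 3.759398 × 782.2 ≈ 2940.6011 billion.
ΔM = M₂ − M₁ = 2940.6011 − 2719.6374 = 220.9637 billion.

¥220.96 billion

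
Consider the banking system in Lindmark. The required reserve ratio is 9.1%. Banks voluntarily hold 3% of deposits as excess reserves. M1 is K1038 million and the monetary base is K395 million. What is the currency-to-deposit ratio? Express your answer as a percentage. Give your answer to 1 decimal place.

41.9%

Using m = M/MB = 1038/395 ≈ 2.627848. From m = (1 + c)/(c + rr + e), rearranging gives 1 + c = m·(c + rr + e), so c·(1 − m) = m·(rr + e) − 1.
Hence c = [m·(rr + e) − 1]/(1 − m) = [2.627848 × (0.091 + 0.03) − 1] / (1 − 2.627848) ≈ 0.418977.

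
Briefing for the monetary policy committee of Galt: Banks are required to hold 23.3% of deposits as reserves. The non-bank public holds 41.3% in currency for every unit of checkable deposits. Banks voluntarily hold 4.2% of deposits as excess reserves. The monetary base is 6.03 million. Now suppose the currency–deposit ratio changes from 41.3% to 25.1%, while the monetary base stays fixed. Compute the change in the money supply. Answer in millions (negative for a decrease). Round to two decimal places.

1.96 million

Initially m₁ = (1 + 0.413) / (0.233 + 0.042 + 0.413) ≈ 2.0538, so M₁ = 2.0538 × 6.03 ≈ 12.3844 million.
After the change m₂ = (1 + 0.251) / (0.233 + 0.042 + 0.251) ≈ 2.3783, so M₂ = 2.3783 × 6.03 ≈ 14.3411 million.
ΔM = M₂ − M₁ = 14.3411 − 12.3844 = 1.9567 million.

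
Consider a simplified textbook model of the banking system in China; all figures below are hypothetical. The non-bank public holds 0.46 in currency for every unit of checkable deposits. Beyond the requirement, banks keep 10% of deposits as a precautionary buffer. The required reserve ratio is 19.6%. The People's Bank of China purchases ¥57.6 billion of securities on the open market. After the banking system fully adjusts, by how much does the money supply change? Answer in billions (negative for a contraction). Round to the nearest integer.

The money multiplier is m = (1 + c) / (rr + e + c) = (1 + 0.46) / (0.196 + 0.1 + 0.46) ≈ 1.9312.
The purchase adds 57.6 billion of base, so ΔM = m × ΔMB = 1.9312 × (+57.6) ≈ 111.2371 billion.

¥111 billion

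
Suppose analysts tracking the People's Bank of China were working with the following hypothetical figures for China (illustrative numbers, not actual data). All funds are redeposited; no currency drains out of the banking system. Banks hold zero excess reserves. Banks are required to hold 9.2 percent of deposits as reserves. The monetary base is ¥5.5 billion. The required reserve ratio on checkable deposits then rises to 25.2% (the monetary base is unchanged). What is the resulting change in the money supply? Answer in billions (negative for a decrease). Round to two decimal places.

-37.96 billion

Initially m₁ = 1 / (0.092) ≈ 10.8696, so M₁ = 10.8696 × 5.5 = 59.7828 billion.
After the change m₂ = 1 / (0.252) ≈ 3.9683, so M₂ = 3.9683 × 5.5 ≈ 21.8256 billion.
ΔM = M₂ − M₁ = 21.8256 − 59.7828 = -37.9572 billion.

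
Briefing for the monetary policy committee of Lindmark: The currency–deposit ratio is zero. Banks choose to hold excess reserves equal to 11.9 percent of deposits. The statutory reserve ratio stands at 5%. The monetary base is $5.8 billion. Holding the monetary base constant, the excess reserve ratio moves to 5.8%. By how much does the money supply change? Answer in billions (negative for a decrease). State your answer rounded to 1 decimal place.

Initially m₁ = 1 / (0.05 + 0.119) ≈ 5.9172, so M₁ = 5.9172 × 5.8 ≈ 34.3198 billion.
After the change m₂ = 1 / (0.05 + 0.058) ≈ 9.2593, so M₂ = 9.2593 × 5.8 ≈ 53.7039 billion.
ΔM = M₂ − M₁ = 53.7039 − 34.3198 = 19.3841 billion.

$19.4 billion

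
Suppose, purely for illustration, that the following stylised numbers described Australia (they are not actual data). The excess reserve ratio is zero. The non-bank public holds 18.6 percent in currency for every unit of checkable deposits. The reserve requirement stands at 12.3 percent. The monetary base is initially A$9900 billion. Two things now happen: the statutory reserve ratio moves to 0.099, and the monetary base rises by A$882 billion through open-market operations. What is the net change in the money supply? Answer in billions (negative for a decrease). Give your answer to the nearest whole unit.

Before: m₁ = (1 + 0.186) / (0.123 + 0.186) ≈ 3.838188, MB₁ = 9900, so M₁ = 3.838188 × 9900 = 37998.0612 billion.
After: m₂ = (1 + 0.186) / (0.099 + 0.186) ≈ 4.161404, MB₂ = 9900 + 882 = 10782, so M₂ = 4.161404 × 10782 ≈ 44868.2579 billion.
ΔM = M₂ − M₁ = 44868.2579 − 37998.0612 = 6870.1967 billion.

A$6870 billion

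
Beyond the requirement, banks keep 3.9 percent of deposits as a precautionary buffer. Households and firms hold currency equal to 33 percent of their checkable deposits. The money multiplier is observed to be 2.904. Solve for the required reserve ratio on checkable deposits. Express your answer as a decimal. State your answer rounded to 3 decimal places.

0.089

Using m = 2.904. Since m = (1 + c)/(c + rr + e), the denominator satisfies c + rr + e = (1 + c)/m = (1 + 0.33) / 2.904 ≈ 0.457989.
With c = 0.33 and e = 0.039, the required reserve ratio on checkable deposits is 0.457989 − 0.33 − 0.039 = 0.088989.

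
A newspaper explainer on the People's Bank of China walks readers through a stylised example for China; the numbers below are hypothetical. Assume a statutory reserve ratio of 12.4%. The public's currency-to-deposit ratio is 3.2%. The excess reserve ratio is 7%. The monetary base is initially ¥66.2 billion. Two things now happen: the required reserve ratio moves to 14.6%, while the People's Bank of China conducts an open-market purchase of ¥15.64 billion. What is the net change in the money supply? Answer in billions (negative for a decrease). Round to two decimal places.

Before: m₁ = (1 + 0.032) / (0.124 + 0.07 + 0.032) ≈ 4.56637, MB₁ = 66.2, so M₁ = 4.56637 × 66.2 ≈ 302.2937 billion.
After: m₂ = (1 + 0.032) / (0.146 + 0.07 + 0.032) ≈ 4.16129, MB₂ = 66.2 + 15.64 = 81.84, so M₂ = 4.16129 × 81.84 ≈ 340.56 billion.
ΔM = M₂ − M₁ = 340.56 − 302.2937 = 38.2663 billion.

¥38.27 billion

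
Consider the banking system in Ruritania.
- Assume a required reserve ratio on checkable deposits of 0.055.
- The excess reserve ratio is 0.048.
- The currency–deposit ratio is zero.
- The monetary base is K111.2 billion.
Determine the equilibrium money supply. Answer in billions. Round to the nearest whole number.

The money multiplier is m = 1 / (rr + e) = 1 / (0.055 + 0.048) ≈ 9.7087.
So M = m × MB = 9.7087 × 111.2 ≈ 1079.6074 billion.

K1080 billion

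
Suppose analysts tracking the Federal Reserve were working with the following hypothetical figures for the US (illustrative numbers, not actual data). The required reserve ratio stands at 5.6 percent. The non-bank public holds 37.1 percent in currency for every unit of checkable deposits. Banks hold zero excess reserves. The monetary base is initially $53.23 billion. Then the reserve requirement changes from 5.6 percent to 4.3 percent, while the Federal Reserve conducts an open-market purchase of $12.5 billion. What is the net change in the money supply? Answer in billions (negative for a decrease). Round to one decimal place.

$46.8 billion

Before: m₁ = (1 + 0.371) / (0.056 + 0.371) ≈ 3.2108, MB₁ = 53.23, so M₁ = 3.2108 × 53.23 ≈ 170.9109 billion.
After: m₂ = (1 + 0.371) / (0.043 + 0.371) ≈ 3.3116, MB₂ = 53.23 + 12.5 = 65.73, so M₂ = 3.3116 × 65.73 ≈ 217.6715 billion.
ΔM = M₂ − M₁ = 217.6715 − 170.9109 = 46.7606 billion.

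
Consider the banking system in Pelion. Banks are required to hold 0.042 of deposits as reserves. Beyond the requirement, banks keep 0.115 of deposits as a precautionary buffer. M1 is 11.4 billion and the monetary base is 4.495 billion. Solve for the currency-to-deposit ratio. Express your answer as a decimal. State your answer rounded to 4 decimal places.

0.3918

Using m = M/MB = 11.4/4.495 ≈ 2.536151. From m = (1 + c)/(c + rr + e), rearranging gives 1 + c = m·(c + rr + e), so c·(1 − m) = m·(rr + e) − 1.
Hence c = [m·(rr + e) − 1]/(1 − m) = [2.536151 × (0.042 + 0.115) − 1] / (1 − 2.536151) ≈ 0.391774.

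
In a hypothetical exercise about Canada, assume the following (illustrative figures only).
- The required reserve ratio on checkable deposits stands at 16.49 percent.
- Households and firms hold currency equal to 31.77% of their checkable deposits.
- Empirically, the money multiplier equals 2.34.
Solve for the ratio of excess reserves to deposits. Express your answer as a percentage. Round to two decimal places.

Using m = 2.34. Since m = (1 + c)/(c + rr + e), the denominator satisfies c + rr + e = (1 + c)/m = (1 + 0.3177) / 2.34 ≈ 0.563120.
With c = 0.3177 and rr = 0.1649, the ratio of excess reserves to deposits is 0.563120 − 0.3177 − 0.1649 = 0.08052.

8.05%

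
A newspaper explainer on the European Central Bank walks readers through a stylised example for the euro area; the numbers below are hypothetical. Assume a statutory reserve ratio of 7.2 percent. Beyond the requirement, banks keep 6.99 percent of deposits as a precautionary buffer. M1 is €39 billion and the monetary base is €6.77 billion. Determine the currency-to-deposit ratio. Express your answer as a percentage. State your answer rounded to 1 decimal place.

3.8%

Using m = M/MB = 39/6.77 ≈ 5.760709. From m = (1 + c)/(c + rr + e), rearranging gives 1 + c = m·(c + rr + e), so c·(1 − m) = m·(rr + e) − 1.
Hence c = [m·(rr + e) − 1]/(1 − m) = [5.760709 × (0.072 + 0.0699) − 1] / (1 − 5.760709) ≈ 0.038346.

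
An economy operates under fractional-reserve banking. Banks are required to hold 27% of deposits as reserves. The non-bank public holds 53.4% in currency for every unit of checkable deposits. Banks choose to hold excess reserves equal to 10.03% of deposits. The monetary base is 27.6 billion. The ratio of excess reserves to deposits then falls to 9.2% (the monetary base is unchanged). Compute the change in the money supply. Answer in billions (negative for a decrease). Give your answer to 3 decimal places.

Initially m₁ = (1 + 0.534) / (0.27 + 0.1003 + 0.534) ≈ 1.696340, so M₁ = 1.696340 × 27.6 ≈ 46.819 billion.
After the change m₂ = (1 + 0.534) / (0.27 + 0.092 + 0.534) ≈ 1.712054, so M₂ = 1.712054 × 27.6 ≈ 47.2527 billion.
ΔM = M₂ − M₁ = 47.2527 − 46.819 = 0.4337 billion.

0.434 billion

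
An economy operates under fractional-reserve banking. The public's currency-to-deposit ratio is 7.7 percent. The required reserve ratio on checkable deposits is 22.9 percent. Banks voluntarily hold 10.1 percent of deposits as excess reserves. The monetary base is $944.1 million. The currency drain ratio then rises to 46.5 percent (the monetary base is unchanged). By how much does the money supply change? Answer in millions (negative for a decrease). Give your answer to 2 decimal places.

Initially m₁ = (1 + 0.077) / (0.229 + 0.101 + 0.077) ≈ 2.646192, so M₁ = 2.646192 × 944.1 ≈ 2498.2699 million.
After the change m₂ = (1 + 0.465) / (0.229 + 0.101 + 0.465) ≈ 1.842767, so M₂ = 1.842767 × 944.1 ≈ 1739.7563 million.
ΔM = M₂ − M₁ = 1739.7563 − 2498.2699 = -758.5136 million.

-758.51 million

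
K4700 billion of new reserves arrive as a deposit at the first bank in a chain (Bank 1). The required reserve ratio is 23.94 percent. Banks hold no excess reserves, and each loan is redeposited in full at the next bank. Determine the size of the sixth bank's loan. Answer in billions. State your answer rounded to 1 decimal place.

Each bank lends a fraction (1 − rr) = 0.7606 of the deposit it receives, so Bank 6 receives 4700·0.7606^5 and lends 4700·0.7606^6 ≈ 909.9882 billion.

K910.0 billion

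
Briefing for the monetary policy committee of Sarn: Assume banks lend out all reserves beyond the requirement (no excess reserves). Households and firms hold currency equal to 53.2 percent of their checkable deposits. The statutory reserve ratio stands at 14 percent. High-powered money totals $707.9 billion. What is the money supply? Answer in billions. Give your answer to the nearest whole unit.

$1614 billion

The money multiplier is m = (1 + c) / (rr + c) = (1 + 0.532) / (0.14 + 0.532) ≈ 2.2798.
So M = m × MB = 2.2798 × 707.9 ≈ 1613.8704 billion.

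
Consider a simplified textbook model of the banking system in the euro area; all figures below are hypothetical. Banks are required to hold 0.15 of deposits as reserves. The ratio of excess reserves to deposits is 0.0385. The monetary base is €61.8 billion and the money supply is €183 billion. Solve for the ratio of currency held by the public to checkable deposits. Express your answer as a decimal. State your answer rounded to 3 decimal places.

0.225

Using m = M/MB = 183/61.8 ≈ 2.961165. From m = (1 + c)/(c + rr + e), rearranging gives 1 + c = m·(c + rr + e), so c·(1 − m) = m·(rr + e) − 1.
Hence c = [m·(rr + e) − 1]/(1 − m) = [2.961165 × (0.15 + 0.0385) − 1] / (1 − 2.961165) ≈ 0.225285.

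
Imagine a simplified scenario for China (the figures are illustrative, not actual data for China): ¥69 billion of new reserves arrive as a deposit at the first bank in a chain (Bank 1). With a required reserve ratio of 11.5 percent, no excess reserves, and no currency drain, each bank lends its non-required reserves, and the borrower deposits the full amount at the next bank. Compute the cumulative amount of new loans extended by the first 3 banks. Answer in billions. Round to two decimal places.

¥162.94 billion

Bank i lends (1 − rr)^i of the original deposit: Bank 1 lends 69·0.8850 = 61.0650, Bank 2 lends 69·0.8850² ≈ 54.0425, and so on.
Summing a geometric series: total = 69·[0.8850·(1 − 0.8850^3) / (1 − 0.8850)] ≈ 162.9352 billion.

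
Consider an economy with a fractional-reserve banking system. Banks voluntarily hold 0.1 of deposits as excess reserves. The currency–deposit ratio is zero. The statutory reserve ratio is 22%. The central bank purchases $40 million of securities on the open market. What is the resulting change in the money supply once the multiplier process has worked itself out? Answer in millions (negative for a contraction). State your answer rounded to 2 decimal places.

$125.00 million

The money multiplier is m = 1 / (rr + e) = 1 / (0.22 + 0.1) = 3.12500.
The purchase adds 40 million of base, so ΔM = m × ΔMB = 3.12500 × (+40) = 125 million.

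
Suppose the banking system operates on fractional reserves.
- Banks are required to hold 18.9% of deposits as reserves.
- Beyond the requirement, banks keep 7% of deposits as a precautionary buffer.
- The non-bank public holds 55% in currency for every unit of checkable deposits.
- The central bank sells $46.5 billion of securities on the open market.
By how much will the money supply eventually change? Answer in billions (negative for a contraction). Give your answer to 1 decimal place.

The money multiplier is m = (1 + c) / (rr + e + c) = (1 + 0.55) / (0.189 + 0.07 + 0.55) ≈ 1.9159.
The sale removes 46.5 billion of base, so ΔM = m × ΔMB = 1.9159 × (−46.5) ≈ -89.0893 billion.

-89.1 billion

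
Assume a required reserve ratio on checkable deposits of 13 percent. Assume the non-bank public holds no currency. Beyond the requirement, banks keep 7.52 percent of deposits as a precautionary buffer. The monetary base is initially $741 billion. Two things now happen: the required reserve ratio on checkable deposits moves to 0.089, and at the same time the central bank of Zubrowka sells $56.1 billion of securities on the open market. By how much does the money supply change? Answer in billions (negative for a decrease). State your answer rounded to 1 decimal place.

$560.0 billion

Before: m₁ = 1 / (0.13 + 0.0752) ≈ 4.87329, MB₁ = 741, so M₁ = 4.87329 × 741 ≈ 3611.1079 billion.
After: m₂ = 1 / (0.089 + 0.0752) ≈ 6.09013, MB₂ = 741 − 56.1 = 684.9, so M₂ = 6.09013 × 684.9 ≈ 4171.13 billion.
ΔM = M₂ − M₁ = 4171.13 − 3611.1079 = 560.0221 billion.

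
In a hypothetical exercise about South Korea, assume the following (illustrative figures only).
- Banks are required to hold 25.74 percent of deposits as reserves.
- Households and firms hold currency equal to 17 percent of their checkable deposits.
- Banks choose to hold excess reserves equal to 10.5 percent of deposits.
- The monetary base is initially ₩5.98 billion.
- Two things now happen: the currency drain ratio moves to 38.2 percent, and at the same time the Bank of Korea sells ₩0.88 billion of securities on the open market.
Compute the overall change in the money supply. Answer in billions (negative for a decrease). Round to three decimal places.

-3.673 billion

Before: m₁ = (1 + 0.17) / (0.2574 + 0.105 + 0.17) ≈ 2.19760, MB₁ = 5.98, so M₁ = 2.19760 × 5.98 ≈ 13.1416 billion.
After: m₂ = (1 + 0.382) / (0.2574 + 0.105 + 0.382) ≈ 1.85653, MB₂ = 5.98 − 0.88 = 5.1, so M₂ = 1.85653 × 5.1 ≈ 9.4683 billion.
ΔM = M₂ − M₁ = 9.4683 − 13.1416 = -3.6733 billion.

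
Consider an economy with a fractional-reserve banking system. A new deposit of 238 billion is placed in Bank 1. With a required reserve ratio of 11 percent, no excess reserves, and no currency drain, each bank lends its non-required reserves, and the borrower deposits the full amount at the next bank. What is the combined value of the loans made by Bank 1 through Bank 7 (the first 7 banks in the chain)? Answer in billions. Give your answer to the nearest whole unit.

Bank i lends (1 − rr)^i of the original deposit: Bank 1 lends 238·0.8900 = 211.8200, Bank 2 lends 238·0.8900² = 188.5198, and so on.
Summing a geometric series: total = 238·[0.8900·(1 − 0.8900^7) / (1 − 0.8900)] ≈ 1073.9017 billion.

1074 billion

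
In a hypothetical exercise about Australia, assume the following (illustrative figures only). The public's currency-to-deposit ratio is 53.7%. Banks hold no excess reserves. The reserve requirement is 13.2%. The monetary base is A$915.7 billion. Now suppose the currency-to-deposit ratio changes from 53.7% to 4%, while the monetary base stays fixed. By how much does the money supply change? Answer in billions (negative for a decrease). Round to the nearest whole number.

A$3433 billion

Initially m₁ = (1 + 0.537) / (0.132 + 0.537) ≈ 2.2975, so M₁ = 2.2975 × 915.7 ≈ 2103.8207 billion.
After the change m₂ = (1 + 0.04) / (0.132 + 0.04) ≈ 6.0465, so M₂ = 6.0465 × 915.7 ≈ 5536.7801 billion.
ΔM = M₂ − M₁ = 5536.7801 − 2103.8207 = 3432.9594 billion.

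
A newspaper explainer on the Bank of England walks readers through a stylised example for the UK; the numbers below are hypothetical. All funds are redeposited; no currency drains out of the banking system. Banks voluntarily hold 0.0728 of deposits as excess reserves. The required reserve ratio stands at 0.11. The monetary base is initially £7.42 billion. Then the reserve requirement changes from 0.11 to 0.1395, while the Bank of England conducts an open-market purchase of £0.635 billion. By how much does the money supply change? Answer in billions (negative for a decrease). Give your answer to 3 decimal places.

-2.649 billion

Before: m₁ = 1 / (0.11 + 0.0728) ≈ 5.47046, MB₁ = 7.42, so M₁ = 5.47046 × 7.42 ≈ 40.5908 billion.
After: m₂ = 1 / (0.1395 + 0.0728) ≈ 4.71032, MB₂ = 7.42 + 0.635 = 8.055, so M₂ = 4.71032 × 8.055 ≈ 37.9416 billion.
ΔM = M₂ − M₁ = 37.9416 − 40.5908 = -2.6492 billion.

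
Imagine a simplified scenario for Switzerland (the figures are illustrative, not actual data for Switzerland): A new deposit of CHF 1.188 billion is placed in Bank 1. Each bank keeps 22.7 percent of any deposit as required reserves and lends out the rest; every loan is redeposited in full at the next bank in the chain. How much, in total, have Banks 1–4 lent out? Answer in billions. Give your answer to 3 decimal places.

Bank i lends (1 − rr)^i of the original deposit: Bank 1 lends 1.188·0.7730 ≈ 0.9183, Bank 2 lends 1.188·0.7730² ≈ 0.7099, and so on.
Summing a geometric series: total = 1.188·[0.7730·(1 − 0.7730^4) / (1 − 0.7730)] ≈ 2.6011 billion.

CHF 2.601 billion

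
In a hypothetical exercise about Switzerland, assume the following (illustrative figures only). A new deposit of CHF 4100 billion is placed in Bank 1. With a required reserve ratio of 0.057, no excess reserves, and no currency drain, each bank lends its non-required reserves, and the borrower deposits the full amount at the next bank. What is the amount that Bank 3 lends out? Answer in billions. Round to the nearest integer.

CHF 3438 billion

Each bank lends a fraction (1 − rr) = 0.9430 of the deposit it receives, so Bank 3 receives 4100·0.9430^2 and lends 4100·0.9430^3 ≈ 3438.1034 billion.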